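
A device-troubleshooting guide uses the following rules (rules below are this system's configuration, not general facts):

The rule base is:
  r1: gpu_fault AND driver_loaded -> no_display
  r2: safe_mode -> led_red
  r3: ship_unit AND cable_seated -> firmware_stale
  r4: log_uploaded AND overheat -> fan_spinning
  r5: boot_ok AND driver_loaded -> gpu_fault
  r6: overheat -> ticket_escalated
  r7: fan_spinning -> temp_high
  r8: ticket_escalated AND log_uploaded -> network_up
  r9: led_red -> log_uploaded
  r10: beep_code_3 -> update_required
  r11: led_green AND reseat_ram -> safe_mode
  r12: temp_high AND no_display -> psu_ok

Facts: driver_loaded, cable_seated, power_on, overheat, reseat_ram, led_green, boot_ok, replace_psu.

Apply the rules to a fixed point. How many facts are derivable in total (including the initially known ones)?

18

[1] r5 [boot_ok AND driver_loaded -> gpu_fault]; r6 [overheat -> ticket_escalated]; r11 [led_green AND reseat_ram -> safe_mode]. ⇒ new: gpu_fault, ticket_escalated, safe_mode.
[2] r1 [gpu_fault AND driver_loaded -> no_display]; r2 [safe_mode -> led_red]. ⇒ new: no_display, led_red.
[3] r9 [led_red -> log_uploaded]. ⇒ new: log_uploaded.
[4] r4 [log_uploaded AND overheat -> fan_spinning]; r8 [ticket_escalated AND log_uploaded -> network_up]. ⇒ new: fan_spinning, network_up.
[5] r7 [fan_spinning -> temp_high]. ⇒ new: temp_high.
[6] r12 [temp_high AND no_display -> psu_ok]. ⇒ new: psu_ok.
Closure: {boot_ok, cable_seated, driver_loaded, fan_spinning, gpu_fault, led_green, led_red, log_uploaded, network_up, no_display, overheat, power_on, psu_ok, replace_psu, reseat_ram, safe_mode, temp_high, ticket_escalated} — 18 facts.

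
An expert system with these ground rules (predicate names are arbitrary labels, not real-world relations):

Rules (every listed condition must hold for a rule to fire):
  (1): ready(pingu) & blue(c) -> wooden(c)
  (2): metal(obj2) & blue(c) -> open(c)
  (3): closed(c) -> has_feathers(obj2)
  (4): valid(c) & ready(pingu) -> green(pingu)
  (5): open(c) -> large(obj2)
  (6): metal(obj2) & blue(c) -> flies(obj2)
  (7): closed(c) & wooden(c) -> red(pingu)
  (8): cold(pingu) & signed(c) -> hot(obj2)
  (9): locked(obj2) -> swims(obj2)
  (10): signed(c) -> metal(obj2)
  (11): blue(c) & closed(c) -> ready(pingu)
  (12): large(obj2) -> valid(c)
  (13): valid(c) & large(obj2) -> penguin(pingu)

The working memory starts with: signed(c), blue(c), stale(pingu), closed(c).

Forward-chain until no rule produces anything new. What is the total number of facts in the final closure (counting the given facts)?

15

Round 1: (3) [closed(c) -> has_feathers(obj2)]; (10) [signed(c) -> metal(obj2)]; (11) [blue(c) & closed(c) -> ready(pingu)]. New: has_feathers(obj2), metal(obj2), ready(pingu).
Round 2: (1) [ready(pingu) & blue(c) -> wooden(c)]; (2) [metal(obj2) & blue(c) -> open(c)]; (6) [metal(obj2) & blue(c) -> flies(obj2)]. New: wooden(c), open(c), flies(obj2).
Round 3: (5) [open(c) -> large(obj2)]; (7) [closed(c) & wooden(c) -> red(pingu)]. New: large(obj2), red(pingu).
Round 4: (12) [large(obj2) -> valid(c)]. New: valid(c).
Round 5: (4) [valid(c) & ready(pingu) -> green(pingu)]; (13) [valid(c) & large(obj2) -> penguin(pingu)]. New: green(pingu), penguin(pingu).
Closure: {blue(c), closed(c), flies(obj2), green(pingu), has_feathers(obj2), large(obj2), metal(obj2), open(c), penguin(pingu), ready(pingu), red(pingu), signed(c), stale(pingu), valid(c), wooden(c)} — 15 facts.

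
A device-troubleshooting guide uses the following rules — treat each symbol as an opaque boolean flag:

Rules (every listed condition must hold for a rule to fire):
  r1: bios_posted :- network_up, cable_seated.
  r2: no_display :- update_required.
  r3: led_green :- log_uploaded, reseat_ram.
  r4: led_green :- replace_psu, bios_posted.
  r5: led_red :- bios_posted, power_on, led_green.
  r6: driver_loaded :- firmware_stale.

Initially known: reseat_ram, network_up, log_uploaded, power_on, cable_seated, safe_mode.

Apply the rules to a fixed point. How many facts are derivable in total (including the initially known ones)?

9

Round 1: r1 [bios_posted :- network_up, cable_seated.]; r3 [led_green :- log_uploaded, reseat_ram.]. New: bios_posted, led_green.
Round 2: r5 [led_red :- bios_posted, power_on, led_green.]. New: led_red.
Closure: {bios_posted, cable_seated, led_green, led_red, log_uploaded, network_up, power_on, reseat_ram, safe_mode} — 9 facts.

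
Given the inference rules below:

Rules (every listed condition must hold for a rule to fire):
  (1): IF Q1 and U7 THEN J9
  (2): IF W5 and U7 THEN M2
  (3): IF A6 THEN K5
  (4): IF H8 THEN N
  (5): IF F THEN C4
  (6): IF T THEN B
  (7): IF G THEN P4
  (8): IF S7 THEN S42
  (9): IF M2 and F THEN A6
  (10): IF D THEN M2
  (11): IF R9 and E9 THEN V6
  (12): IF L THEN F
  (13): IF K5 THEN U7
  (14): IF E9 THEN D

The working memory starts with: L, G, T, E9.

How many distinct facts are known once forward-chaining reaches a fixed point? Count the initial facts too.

13

[1] (6) [IF T THEN B]; (7) [IF G THEN P4]; (12) [IF L THEN F]; (14) [IF E9 THEN D]. ⇒ new: B, P4, F, D.
[2] (5) [IF F THEN C4]; (10) [IF D THEN M2]. ⇒ new: C4, M2.
[3] (9) [IF M2 and F THEN A6]. ⇒ new: A6.
[4] (3) [IF A6 THEN K5]. ⇒ new: K5.
[5] (13) [IF K5 THEN U7]. ⇒ new: U7.
Closure: {A6, B, C4, D, E9, F, G, K5, L, M2, P4, T, U7} — 13 facts.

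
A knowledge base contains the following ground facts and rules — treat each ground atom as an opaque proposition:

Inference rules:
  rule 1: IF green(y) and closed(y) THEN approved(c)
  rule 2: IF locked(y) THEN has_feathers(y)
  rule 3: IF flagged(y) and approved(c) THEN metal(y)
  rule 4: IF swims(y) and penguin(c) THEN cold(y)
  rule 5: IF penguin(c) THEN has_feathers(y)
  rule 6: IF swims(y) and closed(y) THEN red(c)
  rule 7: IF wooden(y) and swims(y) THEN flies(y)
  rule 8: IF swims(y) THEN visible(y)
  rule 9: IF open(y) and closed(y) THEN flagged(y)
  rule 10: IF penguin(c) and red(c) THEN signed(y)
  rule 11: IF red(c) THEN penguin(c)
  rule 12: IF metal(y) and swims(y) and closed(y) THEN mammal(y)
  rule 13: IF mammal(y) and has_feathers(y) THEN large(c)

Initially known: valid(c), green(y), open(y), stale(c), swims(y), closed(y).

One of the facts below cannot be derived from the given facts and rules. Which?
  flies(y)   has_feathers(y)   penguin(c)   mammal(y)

flies(y)

Round 1: rule 1 [IF green(y) and closed(y) THEN approved(c)]; rule 6 [IF swims(y) and closed(y) THEN red(c)]; rule 8 [IF swims(y) THEN visible(y)]; rule 9 [IF open(y) and closed(y) THEN flagged(y)]. New: approved(c), red(c), visible(y), flagged(y).
Round 2: rule 3 [IF flagged(y) and approved(c) THEN metal(y)]; rule 11 [IF red(c) THEN penguin(c)]. New: metal(y), penguin(c).
Round 3: rule 4 [IF swims(y) and penguin(c) THEN cold(y)]; rule 5 [IF penguin(c) THEN has_feathers(y)]; rule 10 [IF penguin(c) and red(c) THEN signed(y)]; rule 12 [IF metal(y) and swims(y) and closed(y) THEN mammal(y)]. New: cold(y), has_feathers(y), signed(y), mammal(y).
Round 4: rule 13 [IF mammal(y) and has_feathers(y) THEN large(c)]. New: large(c).
Derived: has_feathers(y) (round 3), penguin(c) (round 2), mammal(y) (round 3). flies(y) never appears in any round.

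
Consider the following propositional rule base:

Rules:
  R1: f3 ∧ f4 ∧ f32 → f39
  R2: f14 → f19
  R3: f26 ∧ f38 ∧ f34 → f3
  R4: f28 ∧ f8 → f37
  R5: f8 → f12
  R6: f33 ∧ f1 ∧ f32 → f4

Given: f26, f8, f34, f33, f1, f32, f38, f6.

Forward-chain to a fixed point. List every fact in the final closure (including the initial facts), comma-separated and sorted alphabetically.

f1, f12, f26, f3, f32, f33, f34, f38, f39, f4, f6, f8

Round 1: R3 [f26 ∧ f38 ∧ f34 → f3]; R5 [f8 → f12]; R6 [f33 ∧ f1 ∧ f32 → f4]. Adds f3, f12, f4.
Round 2: R1 [f3 ∧ f4 ∧ f32 → f39]. Adds f39.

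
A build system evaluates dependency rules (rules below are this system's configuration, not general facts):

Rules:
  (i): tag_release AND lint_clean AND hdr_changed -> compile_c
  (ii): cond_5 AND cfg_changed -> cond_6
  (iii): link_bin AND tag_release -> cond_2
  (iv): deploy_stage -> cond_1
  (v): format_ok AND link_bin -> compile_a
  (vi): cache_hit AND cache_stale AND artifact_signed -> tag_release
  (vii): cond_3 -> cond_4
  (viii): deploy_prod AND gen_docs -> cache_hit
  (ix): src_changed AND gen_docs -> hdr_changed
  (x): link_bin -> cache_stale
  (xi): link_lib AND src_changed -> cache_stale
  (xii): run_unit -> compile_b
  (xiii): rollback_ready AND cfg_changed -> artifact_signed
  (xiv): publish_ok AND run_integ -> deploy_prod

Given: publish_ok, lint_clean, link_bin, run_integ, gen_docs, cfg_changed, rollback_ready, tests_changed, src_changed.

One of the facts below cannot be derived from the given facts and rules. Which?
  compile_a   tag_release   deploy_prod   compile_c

compile_a

[1] (ix) [src_changed AND gen_docs -> hdr_changed]; (x) [link_bin -> cache_stale]; (xiii) [rollback_ready AND cfg_changed -> artifact_signed]; (xiv) [publish_ok AND run_integ -> deploy_prod]. ⇒ new: hdr_changed, cache_stale, artifact_signed, deploy_prod.
[2] (viii) [deploy_prod AND gen_docs -> cache_hit]. ⇒ new: cache_hit.
[3] (vi) [cache_hit AND cache_stale AND artifact_signed -> tag_release]. ⇒ new: tag_release.
[4] (i) [tag_release AND lint_clean AND hdr_changed -> compile_c]; (iii) [link_bin AND tag_release -> cond_2]. ⇒ new: compile_c, cond_2.
Derived: tag_release (round 3), compile_c (round 4), deploy_prod (round 1). compile_a never appears in any round.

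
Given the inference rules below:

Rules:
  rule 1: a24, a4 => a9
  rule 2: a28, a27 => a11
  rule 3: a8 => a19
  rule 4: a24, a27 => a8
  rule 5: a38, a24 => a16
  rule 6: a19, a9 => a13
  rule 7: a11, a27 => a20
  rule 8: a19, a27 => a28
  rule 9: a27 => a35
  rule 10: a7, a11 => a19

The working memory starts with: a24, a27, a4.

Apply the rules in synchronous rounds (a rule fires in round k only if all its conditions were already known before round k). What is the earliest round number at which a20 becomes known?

5

[1] rule 1 [a24, a4 => a9]; rule 4 [a24, a27 => a8]; rule 9 [a27 => a35]. ⇒ new: a9, a8, a35.
[2] rule 3 [a8 => a19]. ⇒ new: a19.
[3] rule 6 [a19, a9 => a13]; rule 8 [a19, a27 => a28]. ⇒ new: a13, a28.
[4] rule 2 [a28, a27 => a11]. ⇒ new: a11.
[5] rule 7 [a11, a27 => a20]. ⇒ new: a20.
a20 first appears in round 5.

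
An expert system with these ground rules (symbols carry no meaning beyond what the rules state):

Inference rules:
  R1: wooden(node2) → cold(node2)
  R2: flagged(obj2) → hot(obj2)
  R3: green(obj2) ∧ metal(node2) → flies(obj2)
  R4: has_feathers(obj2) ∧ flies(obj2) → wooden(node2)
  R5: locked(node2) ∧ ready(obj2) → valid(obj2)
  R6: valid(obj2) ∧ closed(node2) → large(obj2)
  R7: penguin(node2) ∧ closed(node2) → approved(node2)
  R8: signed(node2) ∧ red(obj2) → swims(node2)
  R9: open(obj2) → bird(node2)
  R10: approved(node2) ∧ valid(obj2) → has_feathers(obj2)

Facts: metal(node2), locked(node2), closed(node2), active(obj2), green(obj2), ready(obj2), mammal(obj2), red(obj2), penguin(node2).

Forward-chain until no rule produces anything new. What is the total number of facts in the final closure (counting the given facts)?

[1] R3 [green(obj2) ∧ metal(node2) → flies(obj2)]; R5 [locked(node2) ∧ ready(obj2) → valid(obj2)]; R7 [penguin(node2) ∧ closed(node2) → approved(node2)]. ⇒ new: flies(obj2), valid(obj2), approved(node2).
[2] R6 [valid(obj2) ∧ closed(node2) → large(obj2)]; R10 [approved(node2) ∧ valid(obj2) → has_feathers(obj2)]. ⇒ new: large(obj2), has_feathers(obj2).
[3] R4 [has_feathers(obj2) ∧ flies(obj2) → wooden(node2)]. ⇒ new: wooden(node2).
[4] R1 [wooden(node2) → cold(node2)]. ⇒ new: cold(node2).
Closure: {active(obj2), approved(node2), closed(node2), cold(node2), flies(obj2), green(obj2), has_feathers(obj2), large(obj2), locked(node2), mammal(obj2), metal(node2), penguin(node2), ready(obj2), red(obj2), valid(obj2), wooden(node2)} — 16 facts.

16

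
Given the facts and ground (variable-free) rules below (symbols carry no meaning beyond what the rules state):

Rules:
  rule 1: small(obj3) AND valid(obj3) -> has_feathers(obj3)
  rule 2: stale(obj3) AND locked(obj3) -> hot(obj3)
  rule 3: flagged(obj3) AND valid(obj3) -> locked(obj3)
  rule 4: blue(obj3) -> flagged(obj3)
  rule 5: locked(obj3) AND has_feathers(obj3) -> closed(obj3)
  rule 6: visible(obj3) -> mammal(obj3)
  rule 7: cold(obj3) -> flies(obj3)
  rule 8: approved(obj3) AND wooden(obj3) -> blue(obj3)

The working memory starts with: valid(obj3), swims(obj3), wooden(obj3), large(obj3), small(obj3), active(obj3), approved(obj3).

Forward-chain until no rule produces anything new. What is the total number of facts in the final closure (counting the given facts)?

12

Round 1 fires rule 1, rule 8, giving has_feathers(obj3), blue(obj3).
Round 2 fires rule 4, giving flagged(obj3).
Round 3 fires rule 3, giving locked(obj3).
Round 4 fires rule 5, giving closed(obj3).
Closure: {active(obj3), approved(obj3), blue(obj3), closed(obj3), flagged(obj3), has_feathers(obj3), large(obj3), locked(obj3), small(obj3), swims(obj3), valid(obj3), wooden(obj3)} — 12 facts.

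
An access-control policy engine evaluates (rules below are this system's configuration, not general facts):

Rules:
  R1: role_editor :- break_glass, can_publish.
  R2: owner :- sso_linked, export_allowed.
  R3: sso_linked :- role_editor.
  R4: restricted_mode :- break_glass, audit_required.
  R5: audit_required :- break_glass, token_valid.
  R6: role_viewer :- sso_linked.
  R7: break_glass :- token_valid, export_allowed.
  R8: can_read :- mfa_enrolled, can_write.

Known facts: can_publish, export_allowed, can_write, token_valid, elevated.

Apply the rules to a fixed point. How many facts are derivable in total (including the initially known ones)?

Round 1: R7 [break_glass :- token_valid, export_allowed.]. Adds break_glass.
Round 2: R1 [role_editor :- break_glass, can_publish.]; R5 [audit_required :- break_glass, token_valid.]. Adds role_editor, audit_required.
Round 3: R3 [sso_linked :- role_editor.]; R4 [restricted_mode :- break_glass, audit_required.]. Adds sso_linked, restricted_mode.
Round 4: R2 [owner :- sso_linked, export_allowed.]; R6 [role_viewer :- sso_linked.]. Adds owner, role_viewer.
Closure: {audit_required, break_glass, can_publish, can_write, elevated, export_allowed, owner, restricted_mode, role_editor, role_viewer, sso_linked, token_valid} — 12 facts.

12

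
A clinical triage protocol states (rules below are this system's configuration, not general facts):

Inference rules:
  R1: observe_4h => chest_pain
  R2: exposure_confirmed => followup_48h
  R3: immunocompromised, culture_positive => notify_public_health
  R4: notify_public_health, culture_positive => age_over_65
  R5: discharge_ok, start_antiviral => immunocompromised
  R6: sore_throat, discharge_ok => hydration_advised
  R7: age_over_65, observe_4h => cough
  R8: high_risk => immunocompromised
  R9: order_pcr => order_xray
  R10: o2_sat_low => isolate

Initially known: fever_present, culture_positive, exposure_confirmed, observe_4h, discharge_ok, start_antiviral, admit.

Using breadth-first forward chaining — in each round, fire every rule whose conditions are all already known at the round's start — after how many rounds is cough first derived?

Round 1: R1 [observe_4h => chest_pain]; R2 [exposure_confirmed => followup_48h]; R5 [discharge_ok, start_antiviral => immunocompromised]. Adds chest_pain, followup_48h, immunocompromised.
Round 2: R3 [immunocompromised, culture_positive => notify_public_health]. Adds notify_public_health.
Round 3: R4 [notify_public_health, culture_positive => age_over_65]. Adds age_over_65.
Round 4: R7 [age_over_65, observe_4h => cough]. Adds cough.
cough first appears in round 4.

4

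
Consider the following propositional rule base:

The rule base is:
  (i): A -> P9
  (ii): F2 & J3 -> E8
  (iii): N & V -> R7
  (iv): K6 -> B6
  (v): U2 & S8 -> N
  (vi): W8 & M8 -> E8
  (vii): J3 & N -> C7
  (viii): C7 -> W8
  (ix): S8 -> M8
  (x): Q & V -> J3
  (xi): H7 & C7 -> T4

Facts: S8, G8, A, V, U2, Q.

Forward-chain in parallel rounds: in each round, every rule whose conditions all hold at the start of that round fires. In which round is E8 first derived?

4

Round 1 fires (i), (v), (ix), (x), giving P9, N, M8, J3.
Round 2 fires (iii), (vii), giving R7, C7.
Round 3 fires (viii), giving W8.
Round 4 fires (vi), giving E8.
E8 first appears in round 4.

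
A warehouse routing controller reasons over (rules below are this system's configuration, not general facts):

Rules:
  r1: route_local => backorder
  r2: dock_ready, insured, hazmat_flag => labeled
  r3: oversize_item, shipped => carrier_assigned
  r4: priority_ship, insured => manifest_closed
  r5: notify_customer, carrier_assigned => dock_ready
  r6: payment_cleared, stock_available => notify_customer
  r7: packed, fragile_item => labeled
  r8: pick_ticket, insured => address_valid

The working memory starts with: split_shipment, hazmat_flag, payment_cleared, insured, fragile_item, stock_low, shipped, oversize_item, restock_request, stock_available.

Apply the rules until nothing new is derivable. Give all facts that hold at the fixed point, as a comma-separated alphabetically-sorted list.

Round 1 — r3, r6, derive carrier_assigned, notify_customer.
Round 2 — r5, derive dock_ready.
Round 3 — r2, derive labeled.

carrier_assigned, dock_ready, fragile_item, hazmat_flag, insured, labeled, notify_customer, oversize_item, payment_cleared, restock_request, shipped, split_shipment, stock_available, stock_low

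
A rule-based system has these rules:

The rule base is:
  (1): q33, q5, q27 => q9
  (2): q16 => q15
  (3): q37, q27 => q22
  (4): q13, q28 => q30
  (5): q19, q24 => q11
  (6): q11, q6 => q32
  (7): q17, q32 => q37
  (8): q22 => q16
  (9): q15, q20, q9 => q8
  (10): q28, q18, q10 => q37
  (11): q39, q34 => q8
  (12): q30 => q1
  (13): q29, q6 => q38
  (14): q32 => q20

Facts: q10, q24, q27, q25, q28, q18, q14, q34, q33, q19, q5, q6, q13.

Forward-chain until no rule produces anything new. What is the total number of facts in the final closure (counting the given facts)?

24

Round 1 — (1), (4), (5), (10), derive q9, q30, q11, q37.
Round 2 — (3), (6), (12), derive q22, q32, q1.
Round 3 — (8), (14), derive q16, q20.
Round 4 — (2), derive q15.
Round 5 — (9), derive q8.
Closure: {q1, q10, q11, q13, q14, q15, q16, q18, q19, q20, q22, q24, q25, q27, q28, q30, q32, q33, q34, q37, q5, q6, q8, q9} — 24 facts.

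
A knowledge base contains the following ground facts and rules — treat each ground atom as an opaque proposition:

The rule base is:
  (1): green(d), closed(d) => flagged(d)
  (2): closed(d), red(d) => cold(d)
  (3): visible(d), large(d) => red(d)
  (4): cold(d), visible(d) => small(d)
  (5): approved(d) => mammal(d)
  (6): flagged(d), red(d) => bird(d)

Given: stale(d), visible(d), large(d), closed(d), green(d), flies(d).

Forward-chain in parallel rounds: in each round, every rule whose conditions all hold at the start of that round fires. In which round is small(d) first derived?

3

Round 1: (1) [green(d), closed(d) => flagged(d)]; (3) [visible(d), large(d) => red(d)]. Adds flagged(d), red(d).
Round 2: (2) [closed(d), red(d) => cold(d)]; (6) [flagged(d), red(d) => bird(d)]. Adds cold(d), bird(d).
Round 3: (4) [cold(d), visible(d) => small(d)]. Adds small(d).
small(d) first appears in round 3.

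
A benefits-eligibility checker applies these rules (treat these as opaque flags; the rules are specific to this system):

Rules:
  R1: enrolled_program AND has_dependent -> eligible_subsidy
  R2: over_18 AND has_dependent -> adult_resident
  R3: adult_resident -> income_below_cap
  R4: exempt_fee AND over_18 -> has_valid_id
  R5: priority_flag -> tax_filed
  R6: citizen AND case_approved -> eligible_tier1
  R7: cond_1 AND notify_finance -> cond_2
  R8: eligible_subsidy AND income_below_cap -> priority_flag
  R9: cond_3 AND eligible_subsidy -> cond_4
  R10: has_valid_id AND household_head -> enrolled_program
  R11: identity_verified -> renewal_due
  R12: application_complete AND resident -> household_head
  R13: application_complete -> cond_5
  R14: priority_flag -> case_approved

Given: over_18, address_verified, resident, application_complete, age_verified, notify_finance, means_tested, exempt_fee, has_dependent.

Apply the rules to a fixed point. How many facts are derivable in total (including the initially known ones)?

19

Round 1 fires R2, R4, R12, R13, giving adult_resident, has_valid_id, household_head, cond_5.
Round 2 fires R3, R10, giving income_below_cap, enrolled_program.
Round 3 fires R1, giving eligible_subsidy.
Round 4 fires R8, giving priority_flag.
Round 5 fires R5, R14, giving tax_filed, case_approved.
Closure: {address_verified, adult_resident, age_verified, application_complete, case_approved, cond_5, eligible_subsidy, enrolled_program, exempt_fee, has_dependent, has_valid_id, household_head, income_below_cap, means_tested, notify_finance, over_18, priority_flag, resident, tax_filed} — 19 facts.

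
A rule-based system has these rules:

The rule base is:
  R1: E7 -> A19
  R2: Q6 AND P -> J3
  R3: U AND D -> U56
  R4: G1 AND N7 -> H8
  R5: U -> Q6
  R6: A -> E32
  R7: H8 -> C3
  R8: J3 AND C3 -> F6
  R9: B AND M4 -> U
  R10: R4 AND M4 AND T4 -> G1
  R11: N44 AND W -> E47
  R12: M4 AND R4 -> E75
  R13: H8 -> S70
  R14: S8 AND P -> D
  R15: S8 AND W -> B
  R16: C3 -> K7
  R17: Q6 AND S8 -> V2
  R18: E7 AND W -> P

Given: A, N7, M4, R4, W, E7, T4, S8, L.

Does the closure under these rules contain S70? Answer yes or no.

Round 1 fires R1, R6, R10, R12, R15, R18, giving A19, E32, G1, E75, B, P.
Round 2 fires R4, R9, R14, giving H8, U, D.
Round 3 fires R3, R5, R7, R13, giving U56, Q6, C3, S70.
Round 4 fires R2, R16, R17, giving J3, K7, V2.
Round 5 fires R8, giving F6.
S70 appears in round 3, so it is derivable.

yes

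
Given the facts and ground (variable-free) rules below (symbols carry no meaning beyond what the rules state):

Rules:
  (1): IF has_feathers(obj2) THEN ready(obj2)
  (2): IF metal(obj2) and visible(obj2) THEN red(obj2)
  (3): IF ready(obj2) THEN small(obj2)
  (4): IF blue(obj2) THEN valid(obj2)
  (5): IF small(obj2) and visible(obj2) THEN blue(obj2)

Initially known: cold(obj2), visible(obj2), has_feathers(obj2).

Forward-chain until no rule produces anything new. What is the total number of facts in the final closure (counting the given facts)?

Round 1: (1) [IF has_feathers(obj2) THEN ready(obj2)]. Adds ready(obj2).
Round 2: (3) [IF ready(obj2) THEN small(obj2)]. Adds small(obj2).
Round 3: (5) [IF small(obj2) and visible(obj2) THEN blue(obj2)]. Adds blue(obj2).
Round 4: (4) [IF blue(obj2) THEN valid(obj2)]. Adds valid(obj2).
Closure: {blue(obj2), cold(obj2), has_feathers(obj2), ready(obj2), small(obj2), valid(obj2), visible(obj2)} — 7 facts.

7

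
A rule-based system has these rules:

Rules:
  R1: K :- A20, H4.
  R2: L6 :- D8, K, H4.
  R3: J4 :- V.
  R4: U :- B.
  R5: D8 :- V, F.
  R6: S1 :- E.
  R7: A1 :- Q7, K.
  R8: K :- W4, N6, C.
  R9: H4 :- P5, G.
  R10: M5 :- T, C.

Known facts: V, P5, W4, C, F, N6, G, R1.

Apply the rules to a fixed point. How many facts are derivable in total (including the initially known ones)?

13

Round 1 — R3, R5, R8, R9, derive J4, D8, K, H4.
Round 2 — R2, derive L6.
Closure: {C, D8, F, G, H4, J4, K, L6, N6, P5, R1, V, W4} — 13 facts.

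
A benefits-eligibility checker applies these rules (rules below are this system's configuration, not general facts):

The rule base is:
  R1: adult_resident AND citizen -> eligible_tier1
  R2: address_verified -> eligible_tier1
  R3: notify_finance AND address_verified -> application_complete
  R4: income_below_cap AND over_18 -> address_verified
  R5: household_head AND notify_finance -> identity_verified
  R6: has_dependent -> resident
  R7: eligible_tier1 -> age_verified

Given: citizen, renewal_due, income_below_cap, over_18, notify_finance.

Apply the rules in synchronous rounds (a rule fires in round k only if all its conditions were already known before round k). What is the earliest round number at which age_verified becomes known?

3

Round 1: R4 [income_below_cap AND over_18 -> address_verified]. Adds address_verified.
Round 2: R2 [address_verified -> eligible_tier1]; R3 [notify_finance AND address_verified -> application_complete]. Adds eligible_tier1, application_complete.
Round 3: R7 [eligible_tier1 -> age_verified]. Adds age_verified.
age_verified first appears in round 3.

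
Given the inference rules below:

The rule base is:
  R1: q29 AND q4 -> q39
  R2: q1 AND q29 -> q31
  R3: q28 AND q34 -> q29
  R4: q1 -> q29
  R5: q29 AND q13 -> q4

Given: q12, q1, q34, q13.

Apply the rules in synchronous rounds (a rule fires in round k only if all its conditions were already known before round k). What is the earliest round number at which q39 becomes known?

3

Round 1 — R4, derive q29.
Round 2 — R2, R5, derive q31, q4.
Round 3 — R1, derive q39.
q39 first appears in round 3.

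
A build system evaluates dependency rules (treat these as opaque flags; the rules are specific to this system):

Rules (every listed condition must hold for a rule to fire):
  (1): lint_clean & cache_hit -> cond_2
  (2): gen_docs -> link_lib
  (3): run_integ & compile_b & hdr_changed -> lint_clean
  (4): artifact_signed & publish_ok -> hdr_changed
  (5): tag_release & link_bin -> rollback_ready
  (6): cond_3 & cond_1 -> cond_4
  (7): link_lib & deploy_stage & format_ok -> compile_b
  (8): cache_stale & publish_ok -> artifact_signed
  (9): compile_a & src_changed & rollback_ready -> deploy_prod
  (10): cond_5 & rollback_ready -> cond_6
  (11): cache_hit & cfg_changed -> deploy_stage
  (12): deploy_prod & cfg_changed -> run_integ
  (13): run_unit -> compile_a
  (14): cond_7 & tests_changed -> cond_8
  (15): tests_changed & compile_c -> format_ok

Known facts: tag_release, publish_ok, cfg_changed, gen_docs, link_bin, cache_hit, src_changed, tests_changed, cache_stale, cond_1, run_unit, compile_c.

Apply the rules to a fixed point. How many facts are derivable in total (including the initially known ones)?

[1] (2) [gen_docs -> link_lib]; (5) [tag_release & link_bin -> rollback_ready]; (8) [cache_stale & publish_ok -> artifact_signed]; (11) [cache_hit & cfg_changed -> deploy_stage]; (13) [run_unit -> compile_a]; (15) [tests_changed & compile_c -> format_ok]. ⇒ new: link_lib, rollback_ready, artifact_signed, deploy_stage, compile_a, format_ok.
[2] (4) [artifact_signed & publish_ok -> hdr_changed]; (7) [link_lib & deploy_stage & format_ok -> compile_b]; (9) [compile_a & src_changed & rollback_ready -> deploy_prod]. ⇒ new: hdr_changed, compile_b, deploy_prod.
[3] (12) [deploy_prod & cfg_changed -> run_integ]. ⇒ new: run_integ.
[4] (3) [run_integ & compile_b & hdr_changed -> lint_clean]. ⇒ new: lint_clean.
[5] (1) [lint_clean & cache_hit -> cond_2]. ⇒ new: cond_2.
Closure: {artifact_signed, cache_hit, cache_stale, cfg_changed, compile_a, compile_b, compile_c, cond_1, cond_2, deploy_prod, deploy_stage, format_ok, gen_docs, hdr_changed, link_bin, link_lib, lint_clean, publish_ok, rollback_ready, run_integ, run_unit, src_changed, tag_release, tests_changed} — 24 facts.

24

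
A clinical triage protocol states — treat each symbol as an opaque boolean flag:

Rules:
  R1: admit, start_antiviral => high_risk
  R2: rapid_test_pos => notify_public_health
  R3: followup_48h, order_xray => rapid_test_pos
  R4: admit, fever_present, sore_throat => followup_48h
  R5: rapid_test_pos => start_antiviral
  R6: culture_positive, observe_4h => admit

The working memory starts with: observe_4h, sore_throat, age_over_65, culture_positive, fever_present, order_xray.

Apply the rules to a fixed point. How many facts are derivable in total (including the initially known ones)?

12

Round 1: R6 [culture_positive, observe_4h => admit]. Adds admit.
Round 2: R4 [admit, fever_present, sore_throat => followup_48h]. Adds followup_48h.
Round 3: R3 [followup_48h, order_xray => rapid_test_pos]. Adds rapid_test_pos.
Round 4: R2 [rapid_test_pos => notify_public_health]; R5 [rapid_test_pos => start_antiviral]. Adds notify_public_health, start_antiviral.
Round 5: R1 [admit, start_antiviral => high_risk]. Adds high_risk.
Closure: {admit, age_over_65, culture_positive, fever_present, followup_48h, high_risk, notify_public_health, observe_4h, order_xray, rapid_test_pos, sore_throat, start_antiviral} — 12 facts.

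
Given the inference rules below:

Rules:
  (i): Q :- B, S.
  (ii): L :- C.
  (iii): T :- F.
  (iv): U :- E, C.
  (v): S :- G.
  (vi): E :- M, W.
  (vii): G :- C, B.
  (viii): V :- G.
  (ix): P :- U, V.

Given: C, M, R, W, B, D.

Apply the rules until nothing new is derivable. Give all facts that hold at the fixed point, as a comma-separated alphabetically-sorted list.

B, C, D, E, G, L, M, P, Q, R, S, U, V, W

Round 1: (ii) [L :- C.]; (vi) [E :- M, W.]; (vii) [G :- C, B.]. Adds L, E, G.
Round 2: (iv) [U :- E, C.]; (v) [S :- G.]; (viii) [V :- G.]. Adds U, S, V.
Round 3: (i) [Q :- B, S.]; (ix) [P :- U, V.]. Adds Q, P.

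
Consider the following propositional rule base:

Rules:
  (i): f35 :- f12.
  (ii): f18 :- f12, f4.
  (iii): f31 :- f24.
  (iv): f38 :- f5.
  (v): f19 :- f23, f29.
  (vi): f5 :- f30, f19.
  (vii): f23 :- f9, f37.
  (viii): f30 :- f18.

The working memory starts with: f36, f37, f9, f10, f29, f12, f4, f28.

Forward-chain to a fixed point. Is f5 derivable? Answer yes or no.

Round 1 — (i), (ii), (vii), derive f35, f18, f23.
Round 2 — (v), (viii), derive f19, f30.
Round 3 — (vi), derive f5.
Round 4 — (iv), derive f38.
f5 appears in round 3, so it is derivable.

yes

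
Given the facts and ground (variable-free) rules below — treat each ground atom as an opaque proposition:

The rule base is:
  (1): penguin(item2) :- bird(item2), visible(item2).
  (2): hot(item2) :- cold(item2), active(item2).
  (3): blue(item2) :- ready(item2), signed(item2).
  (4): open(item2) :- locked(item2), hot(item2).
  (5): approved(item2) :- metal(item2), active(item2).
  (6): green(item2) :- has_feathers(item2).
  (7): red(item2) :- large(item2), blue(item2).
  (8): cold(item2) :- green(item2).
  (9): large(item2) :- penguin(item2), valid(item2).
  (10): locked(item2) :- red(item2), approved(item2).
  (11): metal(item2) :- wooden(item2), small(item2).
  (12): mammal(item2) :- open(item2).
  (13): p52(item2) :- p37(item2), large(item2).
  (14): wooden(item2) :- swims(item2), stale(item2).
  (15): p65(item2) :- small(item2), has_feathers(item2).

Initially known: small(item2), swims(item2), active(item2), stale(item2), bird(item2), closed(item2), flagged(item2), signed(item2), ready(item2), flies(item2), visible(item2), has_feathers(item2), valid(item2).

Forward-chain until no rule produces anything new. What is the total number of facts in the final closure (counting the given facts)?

Round 1: (1) [penguin(item2) :- bird(item2), visible(item2).]; (3) [blue(item2) :- ready(item2), signed(item2).]; (6) [green(item2) :- has_feathers(item2).]; (14) [wooden(item2) :- swims(item2), stale(item2).]; (15) [p65(item2) :- small(item2), has_feathers(item2).]. New: penguin(item2), blue(item2), green(item2), wooden(item2), p65(item2).
Round 2: (8) [cold(item2) :- green(item2).]; (9) [large(item2) :- penguin(item2), valid(item2).]; (11) [metal(item2) :- wooden(item2), small(item2).]. New: cold(item2), large(item2), metal(item2).
Round 3: (2) [hot(item2) :- cold(item2), active(item2).]; (5) [approved(item2) :- metal(item2), active(item2).]; (7) [red(item2) :- large(item2), blue(item2).]. New: hot(item2), approved(item2), red(item2).
Round 4: (10) [locked(item2) :- red(item2), approved(item2).]. New: locked(item2).
Round 5: (4) [open(item2) :- locked(item2), hot(item2).]. New: open(item2).
Round 6: (12) [mammal(item2) :- open(item2).]. New: mammal(item2).
Closure: {active(item2), approved(item2), bird(item2), blue(item2), closed(item2), cold(item2), flagged(item2), flies(item2), green(item2), has_feathers(item2), hot(item2), large(item2), locked(item2), mammal(item2), metal(item2), open(item2), p65(item2), penguin(item2), ready(item2), red(item2), signed(item2), small(item2), stale(item2), swims(item2), valid(item2), visible(item2), wooden(item2)} — 27 facts.

27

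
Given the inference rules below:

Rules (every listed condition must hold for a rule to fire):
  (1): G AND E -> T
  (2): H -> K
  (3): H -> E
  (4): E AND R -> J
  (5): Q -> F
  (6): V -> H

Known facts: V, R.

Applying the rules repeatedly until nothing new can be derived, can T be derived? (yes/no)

no

Round 1 — (6), derive H.
Round 2 — (2), (3), derive K, E.
Round 3 — (4), derive J.
Fixed point reached. T is concluded only by (1); (1) needs G (never derived).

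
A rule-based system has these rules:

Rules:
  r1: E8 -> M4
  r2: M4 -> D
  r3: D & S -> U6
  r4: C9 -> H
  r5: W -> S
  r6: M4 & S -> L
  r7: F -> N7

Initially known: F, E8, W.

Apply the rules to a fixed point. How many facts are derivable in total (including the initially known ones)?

9

Round 1: r1 [E8 -> M4]; r5 [W -> S]; r7 [F -> N7]. New: M4, S, N7.
Round 2: r2 [M4 -> D]; r6 [M4 & S -> L]. New: D, L.
Round 3: r3 [D & S -> U6]. New: U6.
Closure: {D, E8, F, L, M4, N7, S, U6, W} — 9 facts.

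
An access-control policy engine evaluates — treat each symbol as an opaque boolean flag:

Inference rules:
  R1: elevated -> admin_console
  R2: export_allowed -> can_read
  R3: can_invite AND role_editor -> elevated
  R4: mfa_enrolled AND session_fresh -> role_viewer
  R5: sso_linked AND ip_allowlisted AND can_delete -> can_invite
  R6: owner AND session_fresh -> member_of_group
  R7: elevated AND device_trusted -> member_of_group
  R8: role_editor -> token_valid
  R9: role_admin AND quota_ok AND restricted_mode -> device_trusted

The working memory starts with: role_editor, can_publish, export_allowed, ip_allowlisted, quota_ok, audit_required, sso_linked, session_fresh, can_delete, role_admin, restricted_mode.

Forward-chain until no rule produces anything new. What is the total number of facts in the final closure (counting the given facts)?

Round 1 — R2, R5, R8, R9, derive can_read, can_invite, token_valid, device_trusted.
Round 2 — R3, derive elevated.
Round 3 — R1, R7, derive admin_console, member_of_group.
Closure: {admin_console, audit_required, can_delete, can_invite, can_publish, can_read, device_trusted, elevated, export_allowed, ip_allowlisted, member_of_group, quota_ok, restricted_mode, role_admin, role_editor, session_fresh, sso_linked, token_valid} — 18 facts.

18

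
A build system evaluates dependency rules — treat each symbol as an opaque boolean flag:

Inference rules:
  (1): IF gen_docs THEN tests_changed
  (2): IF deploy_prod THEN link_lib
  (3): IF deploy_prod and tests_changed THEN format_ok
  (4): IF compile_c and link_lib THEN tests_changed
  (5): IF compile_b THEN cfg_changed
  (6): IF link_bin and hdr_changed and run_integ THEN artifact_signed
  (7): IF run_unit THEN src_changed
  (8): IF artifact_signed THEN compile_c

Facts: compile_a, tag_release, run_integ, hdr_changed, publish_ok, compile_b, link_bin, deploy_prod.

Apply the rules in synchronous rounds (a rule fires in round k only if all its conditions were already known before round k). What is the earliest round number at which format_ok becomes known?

Round 1: (2) [IF deploy_prod THEN link_lib]; (5) [IF compile_b THEN cfg_changed]; (6) [IF link_bin and hdr_changed and run_integ THEN artifact_signed]. New: link_lib, cfg_changed, artifact_signed.
Round 2: (8) [IF artifact_signed THEN compile_c]. New: compile_c.
Round 3: (4) [IF compile_c and link_lib THEN tests_changed]. New: tests_changed.
Round 4: (3) [IF deploy_prod and tests_changed THEN format_ok]. New: format_ok.
format_ok first appears in round 4.

4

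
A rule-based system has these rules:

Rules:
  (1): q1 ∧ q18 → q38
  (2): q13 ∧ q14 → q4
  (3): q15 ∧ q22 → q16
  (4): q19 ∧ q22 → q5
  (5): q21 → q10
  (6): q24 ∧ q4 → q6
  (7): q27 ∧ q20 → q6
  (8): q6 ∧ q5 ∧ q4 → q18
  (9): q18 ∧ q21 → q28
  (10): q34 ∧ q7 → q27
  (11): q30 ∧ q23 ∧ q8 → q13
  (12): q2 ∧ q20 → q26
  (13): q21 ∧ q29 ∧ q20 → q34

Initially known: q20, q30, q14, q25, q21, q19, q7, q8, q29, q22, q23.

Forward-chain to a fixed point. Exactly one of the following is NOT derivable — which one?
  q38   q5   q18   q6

Round 1 — (4), (5), (11), (13), derive q5, q10, q13, q34.
Round 2 — (2), (10), derive q4, q27.
Round 3 — (7), derive q6.
Round 4 — (8), derive q18.
Round 5 — (9), derive q28.
Derived: q18 (round 4), q5 (round 1), q6 (round 3). q38 never appears in any round.

q38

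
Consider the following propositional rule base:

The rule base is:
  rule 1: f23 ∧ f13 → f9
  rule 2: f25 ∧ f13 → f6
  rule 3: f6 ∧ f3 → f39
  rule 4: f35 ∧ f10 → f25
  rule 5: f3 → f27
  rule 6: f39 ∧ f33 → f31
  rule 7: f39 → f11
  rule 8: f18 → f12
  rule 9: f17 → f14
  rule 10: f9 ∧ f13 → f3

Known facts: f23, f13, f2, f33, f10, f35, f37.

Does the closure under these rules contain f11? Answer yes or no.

Round 1 — rule 1, rule 4, derive f9, f25.
Round 2 — rule 2, rule 10, derive f6, f3.
Round 3 — rule 3, rule 5, derive f39, f27.
Round 4 — rule 6, rule 7, derive f31, f11.
f11 appears in round 4, so it is derivable.

yes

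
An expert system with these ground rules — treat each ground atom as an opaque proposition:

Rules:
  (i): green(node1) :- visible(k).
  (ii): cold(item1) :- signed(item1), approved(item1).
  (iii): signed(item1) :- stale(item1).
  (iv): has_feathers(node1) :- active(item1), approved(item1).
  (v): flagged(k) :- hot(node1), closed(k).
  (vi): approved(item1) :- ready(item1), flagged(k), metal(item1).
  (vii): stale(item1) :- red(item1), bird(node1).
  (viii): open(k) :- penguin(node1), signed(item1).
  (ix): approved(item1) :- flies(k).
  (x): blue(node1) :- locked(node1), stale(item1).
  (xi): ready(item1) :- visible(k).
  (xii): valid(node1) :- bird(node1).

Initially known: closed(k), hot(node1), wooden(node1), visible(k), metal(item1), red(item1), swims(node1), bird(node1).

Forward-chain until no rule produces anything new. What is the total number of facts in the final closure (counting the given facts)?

Round 1 fires (i), (v), (vii), (xi), (xii), giving green(node1), flagged(k), stale(item1), ready(item1), valid(node1).
Round 2 fires (iii), (vi), giving signed(item1), approved(item1).
Round 3 fires (ii), giving cold(item1).
Closure: {approved(item1), bird(node1), closed(k), cold(item1), flagged(k), green(node1), hot(node1), metal(item1), ready(item1), red(item1), signed(item1), stale(item1), swims(node1), valid(node1), visible(k), wooden(node1)} — 16 facts.

16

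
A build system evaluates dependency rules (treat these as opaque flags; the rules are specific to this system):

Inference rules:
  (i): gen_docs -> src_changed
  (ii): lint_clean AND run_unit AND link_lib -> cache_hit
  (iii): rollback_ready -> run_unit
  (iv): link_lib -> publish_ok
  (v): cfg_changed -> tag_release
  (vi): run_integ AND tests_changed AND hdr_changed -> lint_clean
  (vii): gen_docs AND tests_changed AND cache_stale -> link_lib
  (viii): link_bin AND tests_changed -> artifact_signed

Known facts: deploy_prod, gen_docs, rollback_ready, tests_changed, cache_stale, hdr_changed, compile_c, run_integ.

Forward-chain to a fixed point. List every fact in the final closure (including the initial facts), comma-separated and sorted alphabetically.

Round 1: (i) [gen_docs -> src_changed]; (iii) [rollback_ready -> run_unit]; (vi) [run_integ AND tests_changed AND hdr_changed -> lint_clean]; (vii) [gen_docs AND tests_changed AND cache_stale -> link_lib]. New: src_changed, run_unit, lint_clean, link_lib.
Round 2: (ii) [lint_clean AND run_unit AND link_lib -> cache_hit]; (iv) [link_lib -> publish_ok]. New: cache_hit, publish_ok.

cache_hit, cache_stale, compile_c, deploy_prod, gen_docs, hdr_changed, link_lib, lint_clean, publish_ok, rollback_ready, run_integ, run_unit, src_changed, tests_changed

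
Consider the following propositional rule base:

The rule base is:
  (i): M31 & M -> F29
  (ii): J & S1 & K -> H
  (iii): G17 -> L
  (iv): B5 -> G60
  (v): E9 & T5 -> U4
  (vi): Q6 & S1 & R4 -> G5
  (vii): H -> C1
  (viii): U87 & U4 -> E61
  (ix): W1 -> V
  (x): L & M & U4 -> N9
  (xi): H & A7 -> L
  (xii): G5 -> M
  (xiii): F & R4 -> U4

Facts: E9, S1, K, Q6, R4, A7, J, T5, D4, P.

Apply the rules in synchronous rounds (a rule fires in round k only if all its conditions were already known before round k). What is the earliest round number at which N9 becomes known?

3

Round 1: (ii) [J & S1 & K -> H]; (v) [E9 & T5 -> U4]; (vi) [Q6 & S1 & R4 -> G5]. New: H, U4, G5.
Round 2: (vii) [H -> C1]; (xi) [H & A7 -> L]; (xii) [G5 -> M]. New: C1, L, M.
Round 3: (x) [L & M & U4 -> N9]. New: N9.
N9 first appears in round 3.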